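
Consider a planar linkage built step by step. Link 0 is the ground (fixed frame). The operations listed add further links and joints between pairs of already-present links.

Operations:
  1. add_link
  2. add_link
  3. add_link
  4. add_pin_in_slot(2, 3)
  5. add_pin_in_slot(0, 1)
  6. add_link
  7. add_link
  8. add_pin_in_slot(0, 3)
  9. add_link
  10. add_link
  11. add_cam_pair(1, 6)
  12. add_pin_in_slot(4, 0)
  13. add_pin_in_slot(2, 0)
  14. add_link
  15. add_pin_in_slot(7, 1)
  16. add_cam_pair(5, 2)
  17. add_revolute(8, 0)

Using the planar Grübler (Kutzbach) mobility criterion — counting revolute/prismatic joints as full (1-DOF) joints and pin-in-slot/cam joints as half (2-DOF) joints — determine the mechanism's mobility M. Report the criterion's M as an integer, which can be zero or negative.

M = 14

L=1 J1=0 J2=0
add link → L=2 J1=0 J2=0
add link → L=3 J1=0 J2=0
add link → L=4 J1=0 J2=0
PS@2,3 dof=2 J2 → L=4 J1=0 J2=1
PS@0,1 dof=2 J2 → L=4 J1=0 J2=2
add link → L=5 J1=0 J2=2
add link → L=6 J1=0 J2=2
PS@0,3 dof=2 J2 → L=6 J1=0 J2=3
add link → L=7 J1=0 J2=3
add link → L=8 J1=0 J2=3
C@1,6 dof=2 J2 → L=8 J1=0 J2=4
PS@4,0 dof=2 J2 → L=8 J1=0 J2=5
PS@2,0 dof=2 J2 → L=8 J1=0 J2=6
add link → L=9 J1=0 J2=6
PS@7,1 dof=2 J2 → L=9 J1=0 J2=7
C@5,2 dof=2 J2 → L=9 J1=0 J2=8
R@8,0 dof=1 J1 → L=9 J1=1 J2=8
M=3(L−1)−2J1−J2=3·8−2·1−8=14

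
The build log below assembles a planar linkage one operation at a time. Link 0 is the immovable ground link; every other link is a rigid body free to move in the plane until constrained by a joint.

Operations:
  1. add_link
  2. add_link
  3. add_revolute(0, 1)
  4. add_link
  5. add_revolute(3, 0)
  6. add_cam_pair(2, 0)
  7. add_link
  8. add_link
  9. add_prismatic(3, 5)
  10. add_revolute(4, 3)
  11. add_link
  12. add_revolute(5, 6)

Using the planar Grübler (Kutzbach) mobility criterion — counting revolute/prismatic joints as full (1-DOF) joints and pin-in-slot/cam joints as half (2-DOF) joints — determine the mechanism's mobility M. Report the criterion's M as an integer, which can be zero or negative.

M = 7

link 0 = ground. State L|J1|J2 = 1|0|0
+link1  2|0|0
+link2  3|0|0
R(0,1) f=1→J1  3|1|0
+link3  4|1|0
R(3,0) f=1→J1  4|2|0
C(2,0) f=2→J2  4|2|1
+link4  5|2|1
+link5  6|2|1
P(3,5) f=1→J1  6|3|1
R(4,3) f=1→J1  6|4|1
+link6  7|4|1
R(5,6) f=1→J1  7|5|1
M = 3(7−1)−2·5−1 = 18−10−1 = 7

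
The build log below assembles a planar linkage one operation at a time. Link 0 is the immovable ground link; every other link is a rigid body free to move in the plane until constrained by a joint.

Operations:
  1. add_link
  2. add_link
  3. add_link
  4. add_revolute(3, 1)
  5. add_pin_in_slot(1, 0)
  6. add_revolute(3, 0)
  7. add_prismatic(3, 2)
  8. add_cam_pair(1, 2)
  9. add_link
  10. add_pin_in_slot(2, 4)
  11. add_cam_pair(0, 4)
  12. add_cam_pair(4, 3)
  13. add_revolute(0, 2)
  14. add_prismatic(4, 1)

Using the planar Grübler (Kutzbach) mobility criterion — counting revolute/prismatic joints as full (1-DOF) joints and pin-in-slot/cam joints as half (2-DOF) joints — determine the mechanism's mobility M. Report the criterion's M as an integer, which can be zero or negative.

L=1 J1=0 J2=0
add link → L=2 J1=0 J2=0
add link → L=3 J1=0 J2=0
add link → L=4 J1=0 J2=0
R@3,1 dof=1 J1 → L=4 J1=1 J2=0
PS@1,0 dof=2 J2 → L=4 J1=1 J2=1
R@3,0 dof=1 J1 → L=4 J1=2 J2=1
P@3,2 dof=1 J1 → L=4 J1=3 J2=1
C@1,2 dof=2 J2 → L=4 J1=3 J2=2
add link → L=5 J1=3 J2=2
PS@2,4 dof=2 J2 → L=5 J1=3 J2=3
C@0,4 dof=2 J2 → L=5 J1=3 J2=4
C@4,3 dof=2 J2 → L=5 J1=3 J2=5
R@0,2 dof=1 J1 → L=5 J1=4 J2=5
P@4,1 dof=1 J1 → L=5 J1=5 J2=5
M=3(L−1)−2J1−J2=3·4−2·5−5=-3

M = -3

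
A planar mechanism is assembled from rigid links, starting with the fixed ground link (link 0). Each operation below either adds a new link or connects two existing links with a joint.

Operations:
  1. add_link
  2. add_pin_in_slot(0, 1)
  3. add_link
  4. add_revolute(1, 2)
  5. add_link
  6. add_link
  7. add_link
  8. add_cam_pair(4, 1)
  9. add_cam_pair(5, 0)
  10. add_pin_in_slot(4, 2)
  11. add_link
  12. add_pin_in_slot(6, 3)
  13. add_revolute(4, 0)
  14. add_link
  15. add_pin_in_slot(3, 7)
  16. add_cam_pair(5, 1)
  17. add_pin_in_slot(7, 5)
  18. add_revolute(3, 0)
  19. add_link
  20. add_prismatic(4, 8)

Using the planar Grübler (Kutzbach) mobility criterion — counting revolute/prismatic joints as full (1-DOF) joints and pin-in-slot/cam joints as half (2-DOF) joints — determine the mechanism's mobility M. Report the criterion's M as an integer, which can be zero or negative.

M = 8

link 0 = ground. State L|J1|J2 = 1|0|0
+link1  2|0|0
PS(0,1) f=2→J2  2|0|1
+link2  3|0|1
R(1,2) f=1→J1  3|1|1
+link3  4|1|1
+link4  5|1|1
+link5  6|1|1
C(4,1) f=2→J2  6|1|2
C(5,0) f=2→J2  6|1|3
PS(4,2) f=2→J2  6|1|4
+link6  7|1|4
PS(6,3) f=2→J2  7|1|5
R(4,0) f=1→J1  7|2|5
+link7  8|2|5
PS(3,7) f=2→J2  8|2|6
C(5,1) f=2→J2  8|2|7
PS(7,5) f=2→J2  8|2|8
R(3,0) f=1→J1  8|3|8
+link8  9|3|8
P(4,8) f=1→J1  9|4|8
M = 3(9−1)−2·4−8 = 24−8−8 = 8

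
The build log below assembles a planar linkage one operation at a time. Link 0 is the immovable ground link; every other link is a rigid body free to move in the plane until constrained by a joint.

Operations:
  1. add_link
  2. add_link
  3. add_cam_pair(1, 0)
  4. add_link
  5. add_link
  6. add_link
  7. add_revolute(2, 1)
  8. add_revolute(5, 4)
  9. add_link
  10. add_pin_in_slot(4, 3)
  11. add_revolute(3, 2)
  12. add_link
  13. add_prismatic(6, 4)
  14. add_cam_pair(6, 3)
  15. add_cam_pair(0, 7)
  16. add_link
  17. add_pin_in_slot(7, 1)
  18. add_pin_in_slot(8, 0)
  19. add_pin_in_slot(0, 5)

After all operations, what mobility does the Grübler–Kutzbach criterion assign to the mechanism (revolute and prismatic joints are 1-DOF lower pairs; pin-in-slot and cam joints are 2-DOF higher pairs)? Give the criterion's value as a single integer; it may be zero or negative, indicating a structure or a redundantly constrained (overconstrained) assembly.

M = 9

(L,J1,J2)=(1,0,0); link0 fixed
link1: (2,0,0)
link2: (3,0,0)
C 1-0 [J2]: (3,0,1)
link3: (4,0,1)
link4: (5,0,1)
link5: (6,0,1)
R 2-1 [J1]: (6,1,1)
R 5-4 [J1]: (6,2,1)
link6: (7,2,1)
PS 4-3 [J2]: (7,2,2)
R 3-2 [J1]: (7,3,2)
link7: (8,3,2)
P 6-4 [J1]: (8,4,2)
C 6-3 [J2]: (8,4,3)
C 0-7 [J2]: (8,4,4)
link8: (9,4,4)
PS 7-1 [J2]: (9,4,5)
PS 8-0 [J2]: (9,4,6)
PS 0-5 [J2]: (9,4,7)
Grübler: 3·8 − 2·4 − 7 = 9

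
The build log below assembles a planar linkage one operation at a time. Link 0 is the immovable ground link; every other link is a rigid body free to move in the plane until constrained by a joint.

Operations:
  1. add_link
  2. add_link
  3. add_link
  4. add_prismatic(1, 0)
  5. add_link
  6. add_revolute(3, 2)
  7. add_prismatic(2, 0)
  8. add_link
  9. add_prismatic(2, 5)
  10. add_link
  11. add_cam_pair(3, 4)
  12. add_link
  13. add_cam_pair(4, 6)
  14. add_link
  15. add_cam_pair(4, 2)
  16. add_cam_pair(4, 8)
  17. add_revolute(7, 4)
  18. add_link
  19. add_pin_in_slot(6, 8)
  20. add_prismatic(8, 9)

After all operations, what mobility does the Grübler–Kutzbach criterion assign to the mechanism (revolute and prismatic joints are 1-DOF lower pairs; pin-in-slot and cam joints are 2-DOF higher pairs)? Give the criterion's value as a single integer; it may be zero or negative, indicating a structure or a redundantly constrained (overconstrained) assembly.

M = 10

(L,J1,J2)=(1,0,0); link0 fixed
link1: (2,0,0)
link2: (3,0,0)
link3: (4,0,0)
P 1-0 [J1]: (4,1,0)
link4: (5,1,0)
R 3-2 [J1]: (5,2,0)
P 2-0 [J1]: (5,3,0)
link5: (6,3,0)
P 2-5 [J1]: (6,4,0)
link6: (7,4,0)
C 3-4 [J2]: (7,4,1)
link7: (8,4,1)
C 4-6 [J2]: (8,4,2)
link8: (9,4,2)
C 4-2 [J2]: (9,4,3)
C 4-8 [J2]: (9,4,4)
R 7-4 [J1]: (9,5,4)
link9: (10,5,4)
PS 6-8 [J2]: (10,5,5)
P 8-9 [J1]: (10,6,5)
Grübler: 3·9 − 2·6 − 5 = 10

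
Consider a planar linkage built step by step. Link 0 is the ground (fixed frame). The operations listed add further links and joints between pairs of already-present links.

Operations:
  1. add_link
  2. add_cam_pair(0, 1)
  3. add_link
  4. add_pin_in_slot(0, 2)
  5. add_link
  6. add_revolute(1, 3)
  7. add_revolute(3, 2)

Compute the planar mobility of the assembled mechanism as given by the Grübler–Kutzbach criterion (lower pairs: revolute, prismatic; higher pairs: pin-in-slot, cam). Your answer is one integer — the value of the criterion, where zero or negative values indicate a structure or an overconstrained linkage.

[1;0;0] (link 0 is ground)
L+ [2;0;0]
C(0,1)∈J2 [2;0;1]
L+ [3;0;1]
PS(0,2)∈J2 [3;0;2]
L+ [4;0;2]
R(1,3)∈J1 [4;1;2]
R(3,2)∈J1 [4;2;2]
mobility = 9 − 4 − 2 = 3

M = 3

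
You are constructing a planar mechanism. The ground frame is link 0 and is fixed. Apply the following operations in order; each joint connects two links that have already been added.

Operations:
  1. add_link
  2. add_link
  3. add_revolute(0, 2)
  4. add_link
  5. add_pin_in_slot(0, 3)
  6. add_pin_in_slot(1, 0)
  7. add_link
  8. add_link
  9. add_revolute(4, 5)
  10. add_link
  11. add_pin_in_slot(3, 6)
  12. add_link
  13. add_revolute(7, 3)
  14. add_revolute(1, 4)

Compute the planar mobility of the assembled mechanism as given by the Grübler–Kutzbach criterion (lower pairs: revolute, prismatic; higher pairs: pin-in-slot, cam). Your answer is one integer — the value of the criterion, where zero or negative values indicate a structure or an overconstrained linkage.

M = 10

(L,J1,J2)=(1,0,0); link0 fixed
link1: (2,0,0)
link2: (3,0,0)
R 0-2 [J1]: (3,1,0)
link3: (4,1,0)
PS 0-3 [J2]: (4,1,1)
PS 1-0 [J2]: (4,1,2)
link4: (5,1,2)
link5: (6,1,2)
R 4-5 [J1]: (6,2,2)
link6: (7,2,2)
PS 3-6 [J2]: (7,2,3)
link7: (8,2,3)
R 7-3 [J1]: (8,3,3)
R 1-4 [J1]: (8,4,3)
Grübler: 3·7 − 2·4 − 3 = 10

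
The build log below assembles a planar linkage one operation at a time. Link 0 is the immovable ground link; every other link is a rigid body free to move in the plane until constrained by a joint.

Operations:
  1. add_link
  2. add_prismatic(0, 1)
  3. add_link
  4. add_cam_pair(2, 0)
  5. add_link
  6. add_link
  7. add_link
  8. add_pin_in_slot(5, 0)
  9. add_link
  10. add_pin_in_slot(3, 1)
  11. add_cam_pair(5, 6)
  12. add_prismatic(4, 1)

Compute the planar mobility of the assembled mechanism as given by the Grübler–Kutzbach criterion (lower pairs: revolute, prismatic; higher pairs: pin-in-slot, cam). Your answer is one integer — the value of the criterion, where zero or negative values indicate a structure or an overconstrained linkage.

link 0 = ground. State L|J1|J2 = 1|0|0
+link1  2|0|0
P(0,1) f=1→J1  2|1|0
+link2  3|1|0
C(2,0) f=2→J2  3|1|1
+link3  4|1|1
+link4  5|1|1
+link5  6|1|1
PS(5,0) f=2→J2  6|1|2
+link6  7|1|2
PS(3,1) f=2→J2  7|1|3
C(5,6) f=2→J2  7|1|4
P(4,1) f=1→J1  7|2|4
M = 3(7−1)−2·2−4 = 18−4−4 = 10

M = 10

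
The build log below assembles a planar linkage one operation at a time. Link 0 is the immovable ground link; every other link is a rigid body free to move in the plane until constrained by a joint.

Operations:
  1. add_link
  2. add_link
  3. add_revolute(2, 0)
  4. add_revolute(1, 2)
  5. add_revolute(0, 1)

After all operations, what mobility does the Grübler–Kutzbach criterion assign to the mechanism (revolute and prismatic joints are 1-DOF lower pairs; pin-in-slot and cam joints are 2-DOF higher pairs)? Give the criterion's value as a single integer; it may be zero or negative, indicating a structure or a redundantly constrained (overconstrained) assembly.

M = 0

(L,J1,J2)=(1,0,0); link0 fixed
link1: (2,0,0)
link2: (3,0,0)
R 2-0 [J1]: (3,1,0)
R 1-2 [J1]: (3,2,0)
R 0-1 [J1]: (3,3,0)
Grübler: 3·2 − 2·3 − 0 = 0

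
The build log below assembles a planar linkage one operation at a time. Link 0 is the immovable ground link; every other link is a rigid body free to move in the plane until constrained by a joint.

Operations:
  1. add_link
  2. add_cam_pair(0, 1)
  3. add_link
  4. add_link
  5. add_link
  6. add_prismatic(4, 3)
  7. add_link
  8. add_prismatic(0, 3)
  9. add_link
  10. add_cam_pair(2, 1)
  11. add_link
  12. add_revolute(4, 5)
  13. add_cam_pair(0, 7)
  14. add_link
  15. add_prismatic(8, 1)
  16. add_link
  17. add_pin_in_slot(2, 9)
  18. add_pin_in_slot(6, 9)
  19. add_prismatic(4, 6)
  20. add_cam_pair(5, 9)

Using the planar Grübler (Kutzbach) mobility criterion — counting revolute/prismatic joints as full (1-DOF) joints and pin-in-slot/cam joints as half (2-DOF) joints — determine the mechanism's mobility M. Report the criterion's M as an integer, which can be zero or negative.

M = 11

link 0 = ground. State L|J1|J2 = 1|0|0
+link1  2|0|0
C(0,1) f=2→J2  2|0|1
+link2  3|0|1
+link3  4|0|1
+link4  5|0|1
P(4,3) f=1→J1  5|1|1
+link5  6|1|1
P(0,3) f=1→J1  6|2|1
+link6  7|2|1
C(2,1) f=2→J2  7|2|2
+link7  8|2|2
R(4,5) f=1→J1  8|3|2
C(0,7) f=2→J2  8|3|3
+link8  9|3|3
P(8,1) f=1→J1  9|4|3
+link9  10|4|3
PS(2,9) f=2→J2  10|4|4
PS(6,9) f=2→J2  10|4|5
P(4,6) f=1→J1  10|5|5
C(5,9) f=2→J2  10|5|6
M = 3(10−1)−2·5−6 = 27−10−6 = 11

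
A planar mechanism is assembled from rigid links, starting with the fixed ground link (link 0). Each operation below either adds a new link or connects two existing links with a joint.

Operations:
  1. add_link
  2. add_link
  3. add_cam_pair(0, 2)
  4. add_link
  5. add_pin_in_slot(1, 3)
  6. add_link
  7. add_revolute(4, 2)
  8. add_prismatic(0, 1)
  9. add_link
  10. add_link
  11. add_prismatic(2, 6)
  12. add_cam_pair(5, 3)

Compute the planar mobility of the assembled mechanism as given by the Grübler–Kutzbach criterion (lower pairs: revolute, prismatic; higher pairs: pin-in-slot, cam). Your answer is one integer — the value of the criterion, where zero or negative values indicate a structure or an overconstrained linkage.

[1;0;0] (link 0 is ground)
L+ [2;0;0]
L+ [3;0;0]
C(0,2)∈J2 [3;0;1]
L+ [4;0;1]
PS(1,3)∈J2 [4;0;2]
L+ [5;0;2]
R(4,2)∈J1 [5;1;2]
P(0,1)∈J1 [5;2;2]
L+ [6;2;2]
L+ [7;2;2]
P(2,6)∈J1 [7;3;2]
C(5,3)∈J2 [7;3;3]
mobility = 18 − 6 − 3 = 9

M = 9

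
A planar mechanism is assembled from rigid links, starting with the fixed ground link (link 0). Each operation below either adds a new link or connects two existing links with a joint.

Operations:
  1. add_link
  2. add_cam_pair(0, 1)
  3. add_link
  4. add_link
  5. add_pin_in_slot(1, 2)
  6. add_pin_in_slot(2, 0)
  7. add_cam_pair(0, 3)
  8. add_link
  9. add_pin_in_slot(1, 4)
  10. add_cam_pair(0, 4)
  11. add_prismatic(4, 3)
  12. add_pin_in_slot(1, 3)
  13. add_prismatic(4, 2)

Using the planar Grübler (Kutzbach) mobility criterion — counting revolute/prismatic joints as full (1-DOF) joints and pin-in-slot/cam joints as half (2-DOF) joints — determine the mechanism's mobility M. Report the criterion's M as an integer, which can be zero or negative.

M = 1

L=1 J1=0 J2=0
add link → L=2 J1=0 J2=0
C@0,1 dof=2 J2 → L=2 J1=0 J2=1
add link → L=3 J1=0 J2=1
add link → L=4 J1=0 J2=1
PS@1,2 dof=2 J2 → L=4 J1=0 J2=2
PS@2,0 dof=2 J2 → L=4 J1=0 J2=3
C@0,3 dof=2 J2 → L=4 J1=0 J2=4
add link → L=5 J1=0 J2=4
PS@1,4 dof=2 J2 → L=5 J1=0 J2=5
C@0,4 dof=2 J2 → L=5 J1=0 J2=6
P@4,3 dof=1 J1 → L=5 J1=1 J2=6
PS@1,3 dof=2 J2 → L=5 J1=1 J2=7
P@4,2 dof=1 J1 → L=5 J1=2 J2=7
M=3(L−1)−2J1−J2=3·4−2·2−7=1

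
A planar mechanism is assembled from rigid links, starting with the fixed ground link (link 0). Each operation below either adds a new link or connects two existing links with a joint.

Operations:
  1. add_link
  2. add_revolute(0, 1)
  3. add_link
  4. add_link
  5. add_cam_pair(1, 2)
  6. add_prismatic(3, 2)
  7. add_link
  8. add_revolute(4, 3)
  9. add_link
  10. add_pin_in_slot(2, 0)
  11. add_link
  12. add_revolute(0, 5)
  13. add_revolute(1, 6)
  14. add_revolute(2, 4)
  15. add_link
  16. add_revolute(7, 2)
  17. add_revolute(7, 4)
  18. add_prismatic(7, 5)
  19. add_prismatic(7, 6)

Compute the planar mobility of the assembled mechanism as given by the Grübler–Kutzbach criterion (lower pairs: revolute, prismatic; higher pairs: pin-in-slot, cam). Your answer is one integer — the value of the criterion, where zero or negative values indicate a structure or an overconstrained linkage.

link 0 = ground. State L|J1|J2 = 1|0|0
+link1  2|0|0
R(0,1) f=1→J1  2|1|0
+link2  3|1|0
+link3  4|1|0
C(1,2) f=2→J2  4|1|1
P(3,2) f=1→J1  4|2|1
+link4  5|2|1
R(4,3) f=1→J1  5|3|1
+link5  6|3|1
PS(2,0) f=2→J2  6|3|2
+link6  7|3|2
R(0,5) f=1→J1  7|4|2
R(1,6) f=1→J1  7|5|2
R(2,4) f=1→J1  7|6|2
+link7  8|6|2
R(7,2) f=1→J1  8|7|2
R(7,4) f=1→J1  8|8|2
P(7,5) f=1→J1  8|9|2
P(7,6) f=1→J1  8|10|2
M = 3(8−1)−2·10−2 = 21−20−2 = -1

M = -1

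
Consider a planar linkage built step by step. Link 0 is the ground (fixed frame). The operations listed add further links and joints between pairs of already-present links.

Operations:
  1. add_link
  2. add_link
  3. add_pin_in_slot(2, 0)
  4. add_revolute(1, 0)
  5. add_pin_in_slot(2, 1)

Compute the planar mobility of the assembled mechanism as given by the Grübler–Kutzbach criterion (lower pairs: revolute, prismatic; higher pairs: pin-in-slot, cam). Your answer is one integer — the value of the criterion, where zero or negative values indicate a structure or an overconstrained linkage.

ground; <1,0,0>
#1 <2,0,0>
#2 <3,0,0>
PS:2↔0 J2 <3,0,1>
R:1↔0 J1 <3,1,1>
PS:2↔1 J2 <3,1,2>
3×2 − 2×1 − 1×2 = 2

M = 2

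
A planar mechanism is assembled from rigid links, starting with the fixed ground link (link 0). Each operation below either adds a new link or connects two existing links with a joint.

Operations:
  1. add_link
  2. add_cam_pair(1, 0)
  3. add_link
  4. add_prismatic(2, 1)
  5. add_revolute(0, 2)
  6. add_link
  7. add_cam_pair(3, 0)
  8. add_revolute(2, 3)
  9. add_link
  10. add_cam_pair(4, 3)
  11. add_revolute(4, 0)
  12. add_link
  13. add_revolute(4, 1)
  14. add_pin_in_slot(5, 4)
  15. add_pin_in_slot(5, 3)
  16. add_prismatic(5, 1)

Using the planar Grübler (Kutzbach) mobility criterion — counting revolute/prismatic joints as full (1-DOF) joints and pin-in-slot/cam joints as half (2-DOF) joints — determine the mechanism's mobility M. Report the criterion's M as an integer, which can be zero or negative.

[1;0;0] (link 0 is ground)
L+ [2;0;0]
C(1,0)∈J2 [2;0;1]
L+ [3;0;1]
P(2,1)∈J1 [3;1;1]
R(0,2)∈J1 [3;2;1]
L+ [4;2;1]
C(3,0)∈J2 [4;2;2]
R(2,3)∈J1 [4;3;2]
L+ [5;3;2]
C(4,3)∈J2 [5;3;3]
R(4,0)∈J1 [5;4;3]
L+ [6;4;3]
R(4,1)∈J1 [6;5;3]
PS(5,4)∈J2 [6;5;4]
PS(5,3)∈J2 [6;5;5]
P(5,1)∈J1 [6;6;5]
mobility = 15 − 12 − 5 = -2

M = -2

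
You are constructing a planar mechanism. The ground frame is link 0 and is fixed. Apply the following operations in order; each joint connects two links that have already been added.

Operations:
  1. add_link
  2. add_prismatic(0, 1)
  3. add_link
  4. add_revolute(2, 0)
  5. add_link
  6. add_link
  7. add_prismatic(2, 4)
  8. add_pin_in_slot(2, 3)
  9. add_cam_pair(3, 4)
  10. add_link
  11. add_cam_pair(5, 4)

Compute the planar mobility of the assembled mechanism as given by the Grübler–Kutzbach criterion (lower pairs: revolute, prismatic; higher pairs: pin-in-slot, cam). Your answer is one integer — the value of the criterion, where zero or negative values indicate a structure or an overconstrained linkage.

M = 6

L=1 J1=0 J2=0
add link → L=2 J1=0 J2=0
P@0,1 dof=1 J1 → L=2 J1=1 J2=0
add link → L=3 J1=1 J2=0
R@2,0 dof=1 J1 → L=3 J1=2 J2=0
add link → L=4 J1=2 J2=0
add link → L=5 J1=2 J2=0
P@2,4 dof=1 J1 → L=5 J1=3 J2=0
PS@2,3 dof=2 J2 → L=5 J1=3 J2=1
C@3,4 dof=2 J2 → L=5 J1=3 J2=2
add link → L=6 J1=3 J2=2
C@5,4 dof=2 J2 → L=6 J1=3 J2=3
M=3(L−1)−2J1−J2=3·5−2·3−3=6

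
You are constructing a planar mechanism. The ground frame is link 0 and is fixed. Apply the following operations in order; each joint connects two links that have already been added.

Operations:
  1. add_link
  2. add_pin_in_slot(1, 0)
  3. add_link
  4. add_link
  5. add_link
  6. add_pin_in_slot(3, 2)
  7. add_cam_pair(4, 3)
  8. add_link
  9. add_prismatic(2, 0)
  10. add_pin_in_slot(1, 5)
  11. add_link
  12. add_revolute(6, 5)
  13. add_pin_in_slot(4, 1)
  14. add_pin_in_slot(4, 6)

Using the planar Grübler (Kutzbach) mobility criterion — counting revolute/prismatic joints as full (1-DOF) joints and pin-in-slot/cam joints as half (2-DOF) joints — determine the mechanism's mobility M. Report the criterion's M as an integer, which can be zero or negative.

M = 8

ground; <1,0,0>
#1 <2,0,0>
PS:1↔0 J2 <2,0,1>
#2 <3,0,1>
#3 <4,0,1>
#4 <5,0,1>
PS:3↔2 J2 <5,0,2>
C:4↔3 J2 <5,0,3>
#5 <6,0,3>
P:2↔0 J1 <6,1,3>
PS:1↔5 J2 <6,1,4>
#6 <7,1,4>
R:6↔5 J1 <7,2,4>
PS:4↔1 J2 <7,2,5>
PS:4↔6 J2 <7,2,6>
3×6 − 2×2 − 1×6 = 8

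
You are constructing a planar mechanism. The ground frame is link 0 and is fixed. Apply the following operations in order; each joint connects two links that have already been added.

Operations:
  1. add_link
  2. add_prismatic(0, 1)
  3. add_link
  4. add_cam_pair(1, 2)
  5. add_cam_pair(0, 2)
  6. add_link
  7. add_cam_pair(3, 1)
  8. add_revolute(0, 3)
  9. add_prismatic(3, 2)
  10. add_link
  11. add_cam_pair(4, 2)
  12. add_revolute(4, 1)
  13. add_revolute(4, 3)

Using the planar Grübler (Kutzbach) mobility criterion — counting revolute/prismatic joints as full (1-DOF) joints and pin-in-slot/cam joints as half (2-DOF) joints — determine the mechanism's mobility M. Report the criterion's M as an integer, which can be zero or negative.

M = -2

(L,J1,J2)=(1,0,0); link0 fixed
link1: (2,0,0)
P 0-1 [J1]: (2,1,0)
link2: (3,1,0)
C 1-2 [J2]: (3,1,1)
C 0-2 [J2]: (3,1,2)
link3: (4,1,2)
C 3-1 [J2]: (4,1,3)
R 0-3 [J1]: (4,2,3)
P 3-2 [J1]: (4,3,3)
link4: (5,3,3)
C 4-2 [J2]: (5,3,4)
R 4-1 [J1]: (5,4,4)
R 4-3 [J1]: (5,5,4)
Grübler: 3·4 − 2·5 − 4 = -2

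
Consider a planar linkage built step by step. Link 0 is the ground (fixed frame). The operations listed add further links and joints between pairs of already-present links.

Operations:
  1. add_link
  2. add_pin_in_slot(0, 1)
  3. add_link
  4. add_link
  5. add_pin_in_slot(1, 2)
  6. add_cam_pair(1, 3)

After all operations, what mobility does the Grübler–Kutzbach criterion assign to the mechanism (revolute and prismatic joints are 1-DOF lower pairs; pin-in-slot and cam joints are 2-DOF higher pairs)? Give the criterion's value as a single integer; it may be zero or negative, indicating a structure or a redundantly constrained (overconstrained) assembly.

M = 6

(L,J1,J2)=(1,0,0); link0 fixed
link1: (2,0,0)
PS 0-1 [J2]: (2,0,1)
link2: (3,0,1)
link3: (4,0,1)
PS 1-2 [J2]: (4,0,2)
C 1-3 [J2]: (4,0,3)
Grübler: 3·3 − 2·0 − 3 = 6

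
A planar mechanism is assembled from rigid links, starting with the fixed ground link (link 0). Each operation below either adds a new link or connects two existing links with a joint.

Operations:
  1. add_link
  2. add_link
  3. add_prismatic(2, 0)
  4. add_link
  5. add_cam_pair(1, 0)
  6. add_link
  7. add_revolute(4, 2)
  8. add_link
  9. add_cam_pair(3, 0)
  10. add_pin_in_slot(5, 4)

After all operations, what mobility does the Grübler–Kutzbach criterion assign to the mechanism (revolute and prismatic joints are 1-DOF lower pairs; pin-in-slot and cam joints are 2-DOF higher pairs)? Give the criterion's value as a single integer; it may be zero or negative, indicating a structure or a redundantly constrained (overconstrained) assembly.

M = 8

L=1 J1=0 J2=0
add link → L=2 J1=0 J2=0
add link → L=3 J1=0 J2=0
P@2,0 dof=1 J1 → L=3 J1=1 J2=0
add link → L=4 J1=1 J2=0
C@1,0 dof=2 J2 → L=4 J1=1 J2=1
add link → L=5 J1=1 J2=1
R@4,2 dof=1 J1 → L=5 J1=2 J2=1
add link → L=6 J1=2 J2=1
C@3,0 dof=2 J2 → L=6 J1=2 J2=2
PS@5,4 dof=2 J2 → L=6 J1=2 J2=3
M=3(L−1)−2J1−J2=3·5−2·2−3=8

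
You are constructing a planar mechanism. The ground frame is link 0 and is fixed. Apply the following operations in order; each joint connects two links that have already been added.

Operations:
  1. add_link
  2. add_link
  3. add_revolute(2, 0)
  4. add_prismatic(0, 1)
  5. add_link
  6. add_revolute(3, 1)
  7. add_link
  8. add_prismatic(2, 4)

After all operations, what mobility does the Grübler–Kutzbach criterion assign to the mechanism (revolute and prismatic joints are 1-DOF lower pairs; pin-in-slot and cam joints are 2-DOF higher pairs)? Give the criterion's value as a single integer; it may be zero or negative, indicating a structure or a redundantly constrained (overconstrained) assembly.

link 0 = ground. State L|J1|J2 = 1|0|0
+link1  2|0|0
+link2  3|0|0
R(2,0) f=1→J1  3|1|0
P(0,1) f=1→J1  3|2|0
+link3  4|2|0
R(3,1) f=1→J1  4|3|0
+link4  5|3|0
P(2,4) f=1→J1  5|4|0
M = 3(5−1)−2·4−0 = 12−8−0 = 4

M = 4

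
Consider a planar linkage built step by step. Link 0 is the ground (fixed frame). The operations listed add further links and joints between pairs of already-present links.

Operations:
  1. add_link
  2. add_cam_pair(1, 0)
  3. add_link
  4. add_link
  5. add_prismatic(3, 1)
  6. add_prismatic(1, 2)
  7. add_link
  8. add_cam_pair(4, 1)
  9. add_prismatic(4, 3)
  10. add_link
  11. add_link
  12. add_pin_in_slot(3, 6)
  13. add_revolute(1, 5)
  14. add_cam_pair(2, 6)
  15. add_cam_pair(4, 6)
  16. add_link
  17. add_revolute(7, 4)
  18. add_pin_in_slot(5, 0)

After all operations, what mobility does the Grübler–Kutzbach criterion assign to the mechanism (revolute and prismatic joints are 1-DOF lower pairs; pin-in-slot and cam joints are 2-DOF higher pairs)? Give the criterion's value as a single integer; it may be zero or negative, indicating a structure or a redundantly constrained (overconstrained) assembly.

M = 5

L=1 J1=0 J2=0
add link → L=2 J1=0 J2=0
C@1,0 dof=2 J2 → L=2 J1=0 J2=1
add link → L=3 J1=0 J2=1
add link → L=4 J1=0 J2=1
P@3,1 dof=1 J1 → L=4 J1=1 J2=1
P@1,2 dof=1 J1 → L=4 J1=2 J2=1
add link → L=5 J1=2 J2=1
C@4,1 dof=2 J2 → L=5 J1=2 J2=2
P@4,3 dof=1 J1 → L=5 J1=3 J2=2
add link → L=6 J1=3 J2=2
add link → L=7 J1=3 J2=2
PS@3,6 dof=2 J2 → L=7 J1=3 J2=3
R@1,5 dof=1 J1 → L=7 J1=4 J2=3
C@2,6 dof=2 J2 → L=7 J1=4 J2=4
C@4,6 dof=2 J2 → L=7 J1=4 J2=5
add link → L=8 J1=4 J2=5
R@7,4 dof=1 J1 → L=8 J1=5 J2=5
PS@5,0 dof=2 J2 → L=8 J1=5 J2=6
M=3(L−1)−2J1−J2=3·7−2·5−6=5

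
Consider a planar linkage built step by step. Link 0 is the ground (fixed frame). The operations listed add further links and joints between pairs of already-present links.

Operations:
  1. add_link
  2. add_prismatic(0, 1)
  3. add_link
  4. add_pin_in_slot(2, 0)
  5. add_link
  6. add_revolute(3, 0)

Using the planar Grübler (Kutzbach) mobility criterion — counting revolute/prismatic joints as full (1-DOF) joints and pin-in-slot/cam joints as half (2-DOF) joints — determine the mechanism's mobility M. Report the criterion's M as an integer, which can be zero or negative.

L=1 J1=0 J2=0
add link → L=2 J1=0 J2=0
P@0,1 dof=1 J1 → L=2 J1=1 J2=0
add link → L=3 J1=1 J2=0
PS@2,0 dof=2 J2 → L=3 J1=1 J2=1
add link → L=4 J1=1 J2=1
R@3,0 dof=1 J1 → L=4 J1=2 J2=1
M=3(L−1)−2J1−J2=3·3−2·2−1=4

M = 4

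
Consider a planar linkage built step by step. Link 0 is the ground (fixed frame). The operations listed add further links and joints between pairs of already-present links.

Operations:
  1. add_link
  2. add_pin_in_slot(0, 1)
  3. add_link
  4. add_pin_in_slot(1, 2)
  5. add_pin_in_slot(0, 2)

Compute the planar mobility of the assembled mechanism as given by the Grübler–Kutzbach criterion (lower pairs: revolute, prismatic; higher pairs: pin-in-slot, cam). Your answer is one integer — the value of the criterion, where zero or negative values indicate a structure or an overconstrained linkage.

[1;0;0] (link 0 is ground)
L+ [2;0;0]
PS(0,1)∈J2 [2;0;1]
L+ [3;0;1]
PS(1,2)∈J2 [3;0;2]
PS(0,2)∈J2 [3;0;3]
mobility = 6 − 0 − 3 = 3

M = 3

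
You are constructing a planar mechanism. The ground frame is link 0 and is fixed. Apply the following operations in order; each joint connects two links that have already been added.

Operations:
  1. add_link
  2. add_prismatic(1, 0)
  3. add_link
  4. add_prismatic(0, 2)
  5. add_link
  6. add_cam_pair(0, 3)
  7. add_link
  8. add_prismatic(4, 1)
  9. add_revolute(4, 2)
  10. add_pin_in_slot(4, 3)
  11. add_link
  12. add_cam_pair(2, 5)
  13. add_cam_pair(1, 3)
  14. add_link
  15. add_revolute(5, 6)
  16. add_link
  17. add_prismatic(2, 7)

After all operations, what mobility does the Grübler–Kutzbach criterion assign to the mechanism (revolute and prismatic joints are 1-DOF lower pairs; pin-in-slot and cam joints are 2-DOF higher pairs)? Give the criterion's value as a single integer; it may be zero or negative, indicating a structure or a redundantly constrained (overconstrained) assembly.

[1;0;0] (link 0 is ground)
L+ [2;0;0]
P(1,0)∈J1 [2;1;0]
L+ [3;1;0]
P(0,2)∈J1 [3;2;0]
L+ [4;2;0]
C(0,3)∈J2 [4;2;1]
L+ [5;2;1]
P(4,1)∈J1 [5;3;1]
R(4,2)∈J1 [5;4;1]
PS(4,3)∈J2 [5;4;2]
L+ [6;4;2]
C(2,5)∈J2 [6;4;3]
C(1,3)∈J2 [6;4;4]
L+ [7;4;4]
R(5,6)∈J1 [7;5;4]
L+ [8;5;4]
P(2,7)∈J1 [8;6;4]
mobility = 21 − 12 − 4 = 5

M = 5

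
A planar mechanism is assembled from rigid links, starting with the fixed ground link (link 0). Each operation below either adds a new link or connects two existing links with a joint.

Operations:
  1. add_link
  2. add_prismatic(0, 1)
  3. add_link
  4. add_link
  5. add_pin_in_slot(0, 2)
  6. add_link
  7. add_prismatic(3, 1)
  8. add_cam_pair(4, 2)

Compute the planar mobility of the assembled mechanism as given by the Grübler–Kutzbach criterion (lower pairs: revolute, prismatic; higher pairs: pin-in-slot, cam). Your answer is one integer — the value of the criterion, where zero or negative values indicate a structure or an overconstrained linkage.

M = 6

[1;0;0] (link 0 is ground)
L+ [2;0;0]
P(0,1)∈J1 [2;1;0]
L+ [3;1;0]
L+ [4;1;0]
PS(0,2)∈J2 [4;1;1]
L+ [5;1;1]
P(3,1)∈J1 [5;2;1]
C(4,2)∈J2 [5;2;2]
mobility = 12 − 4 − 2 = 6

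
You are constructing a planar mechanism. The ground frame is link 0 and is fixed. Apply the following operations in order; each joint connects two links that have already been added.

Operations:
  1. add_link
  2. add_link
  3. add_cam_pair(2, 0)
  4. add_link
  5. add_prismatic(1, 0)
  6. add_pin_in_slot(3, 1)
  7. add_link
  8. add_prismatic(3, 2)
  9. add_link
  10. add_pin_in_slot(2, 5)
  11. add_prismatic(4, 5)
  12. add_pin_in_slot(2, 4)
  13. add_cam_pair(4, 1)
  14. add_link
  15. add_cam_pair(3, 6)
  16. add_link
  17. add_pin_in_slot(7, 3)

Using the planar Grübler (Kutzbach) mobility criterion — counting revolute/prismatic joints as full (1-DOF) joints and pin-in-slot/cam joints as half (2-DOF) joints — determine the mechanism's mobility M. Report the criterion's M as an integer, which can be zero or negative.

link 0 = ground. State L|J1|J2 = 1|0|0
+link1  2|0|0
+link2  3|0|0
C(2,0) f=2→J2  3|0|1
+link3  4|0|1
P(1,0) f=1→J1  4|1|1
PS(3,1) f=2→J2  4|1|2
+link4  5|1|2
P(3,2) f=1→J1  5|2|2
+link5  6|2|2
PS(2,5) f=2→J2  6|2|3
P(4,5) f=1→J1  6|3|3
PS(2,4) f=2→J2  6|3|4
C(4,1) f=2→J2  6|3|5
+link6  7|3|5
C(3,6) f=2→J2  7|3|6
+link7  8|3|6
PS(7,3) f=2→J2  8|3|7
M = 3(8−1)−2·3−7 = 21−6−7 = 8

M = 8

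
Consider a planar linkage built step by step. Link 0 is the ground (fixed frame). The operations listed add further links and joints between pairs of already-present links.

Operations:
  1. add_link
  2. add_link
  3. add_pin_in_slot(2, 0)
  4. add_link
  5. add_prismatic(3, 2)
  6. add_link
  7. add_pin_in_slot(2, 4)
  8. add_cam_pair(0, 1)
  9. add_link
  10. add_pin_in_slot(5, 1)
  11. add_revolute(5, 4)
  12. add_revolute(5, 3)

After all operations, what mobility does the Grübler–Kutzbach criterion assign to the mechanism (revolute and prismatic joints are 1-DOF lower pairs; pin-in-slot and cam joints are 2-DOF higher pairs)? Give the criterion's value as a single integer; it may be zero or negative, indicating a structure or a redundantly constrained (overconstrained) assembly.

link 0 = ground. State L|J1|J2 = 1|0|0
+link1  2|0|0
+link2  3|0|0
PS(2,0) f=2→J2  3|0|1
+link3  4|0|1
P(3,2) f=1→J1  4|1|1
+link4  5|1|1
PS(2,4) f=2→J2  5|1|2
C(0,1) f=2→J2  5|1|3
+link5  6|1|3
PS(5,1) f=2→J2  6|1|4
R(5,4) f=1→J1  6|2|4
R(5,3) f=1→J1  6|3|4
M = 3(6−1)−2·3−4 = 15−6−4 = 5

M = 5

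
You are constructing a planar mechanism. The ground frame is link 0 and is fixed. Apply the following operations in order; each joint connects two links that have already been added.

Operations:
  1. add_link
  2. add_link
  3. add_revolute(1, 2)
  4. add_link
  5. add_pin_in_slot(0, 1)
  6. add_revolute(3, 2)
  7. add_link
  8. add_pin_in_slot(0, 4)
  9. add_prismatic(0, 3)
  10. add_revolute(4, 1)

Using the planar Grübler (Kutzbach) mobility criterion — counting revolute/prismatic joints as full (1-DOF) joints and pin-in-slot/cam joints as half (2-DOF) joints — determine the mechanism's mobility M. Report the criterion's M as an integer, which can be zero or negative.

M = 2

link 0 = ground. State L|J1|J2 = 1|0|0
+link1  2|0|0
+link2  3|0|0
R(1,2) f=1→J1  3|1|0
+link3  4|1|0
PS(0,1) f=2→J2  4|1|1
R(3,2) f=1→J1  4|2|1
+link4  5|2|1
PS(0,4) f=2→J2  5|2|2
P(0,3) f=1→J1  5|3|2
R(4,1) f=1→J1  5|4|2
M = 3(5−1)−2·4−2 = 12−8−2 = 2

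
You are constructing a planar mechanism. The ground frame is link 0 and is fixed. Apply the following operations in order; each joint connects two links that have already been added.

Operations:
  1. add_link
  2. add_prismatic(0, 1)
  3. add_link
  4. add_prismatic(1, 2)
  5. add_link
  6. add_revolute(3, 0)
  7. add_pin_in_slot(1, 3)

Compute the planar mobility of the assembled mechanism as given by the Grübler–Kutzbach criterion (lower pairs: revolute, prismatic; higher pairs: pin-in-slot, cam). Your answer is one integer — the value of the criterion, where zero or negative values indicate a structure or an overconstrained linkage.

[1;0;0] (link 0 is ground)
L+ [2;0;0]
P(0,1)∈J1 [2;1;0]
L+ [3;1;0]
P(1,2)∈J1 [3;2;0]
L+ [4;2;0]
R(3,0)∈J1 [4;3;0]
PS(1,3)∈J2 [4;3;1]
mobility = 9 − 6 − 1 = 2

M = 2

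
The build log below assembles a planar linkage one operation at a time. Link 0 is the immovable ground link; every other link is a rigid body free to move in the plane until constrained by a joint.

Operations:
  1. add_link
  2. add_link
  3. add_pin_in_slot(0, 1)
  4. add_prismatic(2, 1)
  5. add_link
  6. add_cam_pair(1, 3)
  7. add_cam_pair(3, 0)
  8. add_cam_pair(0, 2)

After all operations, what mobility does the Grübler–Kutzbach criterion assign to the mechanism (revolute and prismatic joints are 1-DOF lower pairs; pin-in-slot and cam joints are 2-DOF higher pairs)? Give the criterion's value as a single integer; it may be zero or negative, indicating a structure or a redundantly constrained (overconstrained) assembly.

M = 3

L=1 J1=0 J2=0
add link → L=2 J1=0 J2=0
add link → L=3 J1=0 J2=0
PS@0,1 dof=2 J2 → L=3 J1=0 J2=1
P@2,1 dof=1 J1 → L=3 J1=1 J2=1
add link → L=4 J1=1 J2=1
C@1,3 dof=2 J2 → L=4 J1=1 J2=2
C@3,0 dof=2 J2 → L=4 J1=1 J2=3
C@0,2 dof=2 J2 → L=4 J1=1 J2=4
M=3(L−1)−2J1−J2=3·3−2·1−4=3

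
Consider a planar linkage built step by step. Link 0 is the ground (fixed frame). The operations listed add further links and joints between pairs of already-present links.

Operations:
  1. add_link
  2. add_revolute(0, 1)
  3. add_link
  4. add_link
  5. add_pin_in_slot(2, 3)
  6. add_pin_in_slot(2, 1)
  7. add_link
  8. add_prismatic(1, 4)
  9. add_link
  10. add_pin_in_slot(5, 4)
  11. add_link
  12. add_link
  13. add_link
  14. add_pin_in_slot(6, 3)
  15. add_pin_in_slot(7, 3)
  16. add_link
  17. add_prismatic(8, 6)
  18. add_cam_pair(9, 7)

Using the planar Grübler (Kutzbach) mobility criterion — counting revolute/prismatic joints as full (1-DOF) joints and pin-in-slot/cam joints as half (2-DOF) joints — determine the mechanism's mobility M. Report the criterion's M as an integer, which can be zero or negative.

M = 15

(L,J1,J2)=(1,0,0); link0 fixed
link1: (2,0,0)
R 0-1 [J1]: (2,1,0)
link2: (3,1,0)
link3: (4,1,0)
PS 2-3 [J2]: (4,1,1)
PS 2-1 [J2]: (4,1,2)
link4: (5,1,2)
P 1-4 [J1]: (5,2,2)
link5: (6,2,2)
PS 5-4 [J2]: (6,2,3)
link6: (7,2,3)
link7: (8,2,3)
link8: (9,2,3)
PS 6-3 [J2]: (9,2,4)
PS 7-3 [J2]: (9,2,5)
link9: (10,2,5)
P 8-6 [J1]: (10,3,5)
C 9-7 [J2]: (10,3,6)
Grübler: 3·9 − 2·3 − 6 = 15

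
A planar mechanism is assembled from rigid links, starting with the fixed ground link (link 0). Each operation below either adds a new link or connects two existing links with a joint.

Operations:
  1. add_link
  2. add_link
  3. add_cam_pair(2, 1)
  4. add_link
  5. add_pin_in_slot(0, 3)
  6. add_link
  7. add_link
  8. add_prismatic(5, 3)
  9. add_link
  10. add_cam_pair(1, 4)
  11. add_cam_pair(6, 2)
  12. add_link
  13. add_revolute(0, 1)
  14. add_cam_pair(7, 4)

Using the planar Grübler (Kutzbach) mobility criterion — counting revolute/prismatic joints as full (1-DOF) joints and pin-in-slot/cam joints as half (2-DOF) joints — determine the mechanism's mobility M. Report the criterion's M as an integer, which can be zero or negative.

(L,J1,J2)=(1,0,0); link0 fixed
link1: (2,0,0)
link2: (3,0,0)
C 2-1 [J2]: (3,0,1)
link3: (4,0,1)
PS 0-3 [J2]: (4,0,2)
link4: (5,0,2)
link5: (6,0,2)
P 5-3 [J1]: (6,1,2)
link6: (7,1,2)
C 1-4 [J2]: (7,1,3)
C 6-2 [J2]: (7,1,4)
link7: (8,1,4)
R 0-1 [J1]: (8,2,4)
C 7-4 [J2]: (8,2,5)
Grübler: 3·7 − 2·2 − 5 = 12

M = 12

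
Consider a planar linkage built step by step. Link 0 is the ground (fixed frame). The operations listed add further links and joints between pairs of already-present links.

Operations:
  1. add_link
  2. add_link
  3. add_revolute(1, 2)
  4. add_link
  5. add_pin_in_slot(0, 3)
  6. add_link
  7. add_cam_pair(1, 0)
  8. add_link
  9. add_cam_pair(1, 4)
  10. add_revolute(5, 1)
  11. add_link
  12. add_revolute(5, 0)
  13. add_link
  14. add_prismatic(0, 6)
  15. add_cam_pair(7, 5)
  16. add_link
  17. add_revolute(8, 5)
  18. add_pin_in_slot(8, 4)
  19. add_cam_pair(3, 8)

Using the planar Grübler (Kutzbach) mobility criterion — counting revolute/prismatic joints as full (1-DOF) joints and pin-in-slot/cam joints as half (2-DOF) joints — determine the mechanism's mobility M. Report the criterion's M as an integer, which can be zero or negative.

ground; <1,0,0>
#1 <2,0,0>
#2 <3,0,0>
R:1↔2 J1 <3,1,0>
#3 <4,1,0>
PS:0↔3 J2 <4,1,1>
#4 <5,1,1>
C:1↔0 J2 <5,1,2>
#5 <6,1,2>
C:1↔4 J2 <6,1,3>
R:5↔1 J1 <6,2,3>
#6 <7,2,3>
R:5↔0 J1 <7,3,3>
#7 <8,3,3>
P:0↔6 J1 <8,4,3>
C:7↔5 J2 <8,4,4>
#8 <9,4,4>
R:8↔5 J1 <9,5,4>
PS:8↔4 J2 <9,5,5>
C:3↔8 J2 <9,5,6>
3×8 − 2×5 − 1×6 = 8

M = 8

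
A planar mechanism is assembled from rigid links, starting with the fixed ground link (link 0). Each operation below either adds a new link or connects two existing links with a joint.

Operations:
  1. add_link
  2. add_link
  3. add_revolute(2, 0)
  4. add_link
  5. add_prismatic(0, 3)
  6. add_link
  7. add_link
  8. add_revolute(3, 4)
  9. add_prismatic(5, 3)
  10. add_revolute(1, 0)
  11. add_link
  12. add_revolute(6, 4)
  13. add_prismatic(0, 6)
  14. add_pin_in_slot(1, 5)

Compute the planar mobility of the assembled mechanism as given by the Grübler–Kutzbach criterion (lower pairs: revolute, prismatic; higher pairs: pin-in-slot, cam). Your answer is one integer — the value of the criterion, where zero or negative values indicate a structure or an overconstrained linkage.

ground; <1,0,0>
#1 <2,0,0>
#2 <3,0,0>
R:2↔0 J1 <3,1,0>
#3 <4,1,0>
P:0↔3 J1 <4,2,0>
#4 <5,2,0>
#5 <6,2,0>
R:3↔4 J1 <6,3,0>
P:5↔3 J1 <6,4,0>
R:1↔0 J1 <6,5,0>
#6 <7,5,0>
R:6↔4 J1 <7,6,0>
P:0↔6 J1 <7,7,0>
PS:1↔5 J2 <7,7,1>
3×6 − 2×7 − 1×1 = 3

M = 3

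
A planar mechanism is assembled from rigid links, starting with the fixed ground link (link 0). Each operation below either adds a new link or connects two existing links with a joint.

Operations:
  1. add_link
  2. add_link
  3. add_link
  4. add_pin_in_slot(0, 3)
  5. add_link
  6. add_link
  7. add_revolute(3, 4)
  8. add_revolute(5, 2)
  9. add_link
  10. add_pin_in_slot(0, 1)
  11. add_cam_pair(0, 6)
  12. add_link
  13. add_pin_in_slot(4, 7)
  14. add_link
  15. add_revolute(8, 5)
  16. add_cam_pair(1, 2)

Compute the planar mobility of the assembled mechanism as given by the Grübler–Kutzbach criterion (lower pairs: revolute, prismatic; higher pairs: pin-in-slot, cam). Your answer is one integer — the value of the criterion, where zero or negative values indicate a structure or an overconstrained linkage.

M = 13

L=1 J1=0 J2=0
add link → L=2 J1=0 J2=0
add link → L=3 J1=0 J2=0
add link → L=4 J1=0 J2=0
PS@0,3 dof=2 J2 → L=4 J1=0 J2=1
add link → L=5 J1=0 J2=1
add link → L=6 J1=0 J2=1
R@3,4 dof=1 J1 → L=6 J1=1 J2=1
R@5,2 dof=1 J1 → L=6 J1=2 J2=1
add link → L=7 J1=2 J2=1
PS@0,1 dof=2 J2 → L=7 J1=2 J2=2
C@0,6 dof=2 J2 → L=7 J1=2 J2=3
add link → L=8 J1=2 J2=3
PS@4,7 dof=2 J2 → L=8 J1=2 J2=4
add link → L=9 J1=2 J2=4
R@8,5 dof=1 J1 → L=9 J1=3 J2=4
C@1,2 dof=2 J2 → L=9 J1=3 J2=5
M=3(L−1)−2J1−J2=3·8−2·3−5=13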